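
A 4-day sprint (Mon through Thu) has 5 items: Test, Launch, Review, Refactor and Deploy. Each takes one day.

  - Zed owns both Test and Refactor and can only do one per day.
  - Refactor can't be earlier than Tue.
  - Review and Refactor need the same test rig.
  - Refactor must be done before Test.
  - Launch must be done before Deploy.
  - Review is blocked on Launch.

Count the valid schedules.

31

Splitting on Test: it can be Wed (11), Thu (20). Listing each branch's schedules as (Launch, Review, Refactor, Deploy):
Test=Wed: (Mon,Wed,Tue,Tue) (Mon,Wed,Tue,Wed) (Mon,Wed,Tue,Thu) (Mon,Thu,Tue,Tue) (Mon,Thu,Tue,Wed) (Mon,Thu,Tue,Thu) (Tue,Wed,Tue,Wed) (Tue,Wed,Tue,Thu) (Tue,Thu,Tue,Wed) (Tue,Thu,Tue,Thu) (Wed,Thu,Tue,Thu) — 11.
Test=Thu: (Mon,Tue,Wed,Tue) (Mon,Tue,Wed,Wed) (Mon,Tue,Wed,Thu) (Mon,Wed,Tue,Tue) (Mon,Wed,Tue,Wed) (Mon,Wed,Tue,Thu) (Mon,Thu,Tue,Tue) (Mon,Thu,Tue,Wed) (Mon,Thu,Tue,Thu) (Mon,Thu,Wed,Tue) (Mon,Thu,Wed,Wed) (Mon,Thu,Wed,Thu) (Tue,Wed,Tue,Wed) (Tue,Wed,Tue,Thu) (Tue,Thu,Tue,Wed) (Tue,Thu,Tue,Thu) (Tue,Thu,Wed,Wed) (Tue,Thu,Wed,Thu) (Wed,Thu,Tue,Thu) (Wed,Thu,Wed,Thu) — 20.
Summing: 11 + 20 = 31.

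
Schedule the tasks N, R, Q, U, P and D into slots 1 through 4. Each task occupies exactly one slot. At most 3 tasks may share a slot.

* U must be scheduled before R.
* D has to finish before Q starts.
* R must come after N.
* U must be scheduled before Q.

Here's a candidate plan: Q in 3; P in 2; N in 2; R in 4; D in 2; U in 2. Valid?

R must come after N — holds.
At most 3 tasks may share a slot — violated.
U must be scheduled before R — holds.
D has to finish before Q starts — holds.
U must be scheduled before Q — holds.

Invalid. At most 3 tasks may share a slot.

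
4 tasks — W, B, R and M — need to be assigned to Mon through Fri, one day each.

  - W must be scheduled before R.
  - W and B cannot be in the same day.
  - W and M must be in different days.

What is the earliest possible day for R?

Precedence pushes R to at least Tue.
R at Tue is achievable: R in Tue, W in Mon, B in Tue, M in Tue.

Tue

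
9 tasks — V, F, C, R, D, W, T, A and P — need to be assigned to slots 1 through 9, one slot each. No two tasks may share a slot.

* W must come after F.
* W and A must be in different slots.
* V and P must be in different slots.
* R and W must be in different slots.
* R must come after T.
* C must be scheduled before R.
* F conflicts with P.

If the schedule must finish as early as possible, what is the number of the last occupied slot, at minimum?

slot 9

The precedence chain requires at least 2 distinct slots.
With at most 1 per slot and 9 tasks, at least 9 slots are needed.
9 works (last occupied slot: 9): for example A in 8, C in 1, F in 4, V in 6, W in 5, T in 2, R in 3, D in 7, P in 9.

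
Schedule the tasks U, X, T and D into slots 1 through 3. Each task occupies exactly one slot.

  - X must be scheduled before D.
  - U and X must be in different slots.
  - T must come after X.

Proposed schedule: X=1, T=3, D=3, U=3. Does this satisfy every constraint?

X must be scheduled before D — holds.
U and X must be in different slots — holds.
T must come after X — holds.

Yes, all constraints hold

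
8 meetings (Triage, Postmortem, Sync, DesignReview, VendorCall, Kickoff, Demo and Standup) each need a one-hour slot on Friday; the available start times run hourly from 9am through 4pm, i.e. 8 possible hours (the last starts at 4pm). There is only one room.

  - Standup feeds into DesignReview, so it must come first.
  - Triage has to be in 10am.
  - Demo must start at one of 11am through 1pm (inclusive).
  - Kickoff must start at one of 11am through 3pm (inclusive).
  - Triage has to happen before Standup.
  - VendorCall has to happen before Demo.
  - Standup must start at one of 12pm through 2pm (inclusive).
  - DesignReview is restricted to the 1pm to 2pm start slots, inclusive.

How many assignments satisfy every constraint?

Splitting on DesignReview: it can be 1pm (4), 2pm (20). Listing each branch's schedules as (Triage, Postmortem, Sync, VendorCall, Kickoff, Demo, Standup):
DesignReview=1pm: (10am,2pm,4pm,9am,3pm,11am,12pm) (10am,3pm,4pm,9am,2pm,11am,12pm) (10am,4pm,2pm,9am,3pm,11am,12pm) (10am,4pm,3pm,9am,2pm,11am,12pm) — 4.
DesignReview=2pm: (10am,9am,4pm,11am,3pm,12pm,1pm) (10am,9am,4pm,11am,3pm,1pm,12pm) (10am,11am,4pm,9am,3pm,12pm,1pm) (10am,11am,4pm,9am,3pm,1pm,12pm) (10am,12pm,4pm,9am,3pm,11am,1pm) (10am,1pm,4pm,9am,3pm,11am,12pm) (10am,3pm,4pm,9am,11am,12pm,1pm) (10am,3pm,4pm,9am,11am,1pm,12pm) (10am,3pm,4pm,9am,12pm,11am,1pm) (10am,3pm,4pm,9am,1pm,11am,12pm) (10am,4pm,9am,11am,3pm,12pm,1pm) (10am,4pm,9am,11am,3pm,1pm,12pm) (10am,4pm,11am,9am,3pm,12pm,1pm) (10am,4pm,11am,9am,3pm,1pm,12pm) (10am,4pm,12pm,9am,3pm,11am,1pm) (10am,4pm,1pm,9am,3pm,11am,12pm) (10am,4pm,3pm,9am,11am,12pm,1pm) (10am,4pm,3pm,9am,11am,1pm,12pm) (10am,4pm,3pm,9am,12pm,11am,1pm) (10am,4pm,3pm,9am,1pm,11am,12pm) — 20.
Summing: 4 + 20 = 24.

24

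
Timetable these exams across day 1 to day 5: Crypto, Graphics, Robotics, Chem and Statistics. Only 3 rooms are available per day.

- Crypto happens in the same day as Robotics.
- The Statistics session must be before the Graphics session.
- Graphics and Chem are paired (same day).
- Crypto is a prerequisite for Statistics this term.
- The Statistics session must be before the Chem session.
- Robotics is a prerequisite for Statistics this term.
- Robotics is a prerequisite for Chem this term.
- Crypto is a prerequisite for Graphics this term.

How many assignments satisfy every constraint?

10

Splitting on Crypto: it can be day 1 (6), day 2 (3), day 3 (1). Listing each branch's schedules as (Graphics, Robotics, Chem, Statistics) by day number:
Crypto=day 1: (3,1,3,2) (4,1,4,2) (4,1,4,3) (5,1,5,2) (5,1,5,3) (5,1,5,4) — 6.
Crypto=day 2: (4,2,4,3) (5,2,5,3) (5,2,5,4) — 3.
Crypto=day 3: (5,3,5,4) — 1.
Summing: 6 + 3 + 1 = 10.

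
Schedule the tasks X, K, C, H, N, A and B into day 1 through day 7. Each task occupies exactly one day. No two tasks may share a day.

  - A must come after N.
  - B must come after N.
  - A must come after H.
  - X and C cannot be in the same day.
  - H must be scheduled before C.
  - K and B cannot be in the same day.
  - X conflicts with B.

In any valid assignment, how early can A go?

day 3

Precedence pushes A to at least day 2.
A at day 3 is achievable: A in day 3, N in day 2, K in day 7, H in day 1, B in day 5, C in day 4, X in day 6.
Nothing earlier works — the conflict and capacity constraints rule out every day before day 3.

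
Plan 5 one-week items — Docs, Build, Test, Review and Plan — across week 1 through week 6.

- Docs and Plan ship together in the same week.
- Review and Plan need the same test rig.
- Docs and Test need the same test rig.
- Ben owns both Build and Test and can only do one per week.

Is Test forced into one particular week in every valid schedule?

Test can be week 1 (e.g. Review in week 1, Build in week 2, Plan in week 2, Docs in week 2, Test in week 1) or week 2 (e.g. Build in week 1, Review in week 2, Test in week 2, Plan in week 1, Docs in week 1).

No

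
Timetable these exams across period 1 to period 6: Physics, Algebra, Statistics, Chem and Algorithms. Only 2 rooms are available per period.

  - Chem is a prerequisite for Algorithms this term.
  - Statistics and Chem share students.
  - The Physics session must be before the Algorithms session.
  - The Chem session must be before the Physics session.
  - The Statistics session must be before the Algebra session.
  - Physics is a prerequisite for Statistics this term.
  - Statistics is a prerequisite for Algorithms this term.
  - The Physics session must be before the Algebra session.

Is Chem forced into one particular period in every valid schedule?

No

Chem can be period 1 (e.g. Physics=period 2; Statistics=period 3; Algorithms=period 4; Chem=period 1; Algebra=period 4) or period 2 (e.g. Statistics in period 4, Algebra in period 5, Algorithms in period 5, Physics in period 3, Chem in period 2).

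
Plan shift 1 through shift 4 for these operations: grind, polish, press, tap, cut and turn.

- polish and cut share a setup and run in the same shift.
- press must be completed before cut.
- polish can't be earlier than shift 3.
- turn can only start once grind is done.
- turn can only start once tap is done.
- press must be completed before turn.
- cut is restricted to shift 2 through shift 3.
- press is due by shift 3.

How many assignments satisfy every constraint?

27

Splitting on grind: it can be shift 1 (11), shift 2 (10), shift 3 (6). Listing each branch's schedules as (polish, press, tap, cut, turn) by shift number:
grind=shift 1: (3,1,1,3,2) (3,1,1,3,3) (3,1,1,3,4) (3,1,2,3,3) (3,1,2,3,4) (3,1,3,3,4) (3,2,1,3,3) (3,2,1,3,4) (3,2,2,3,3) (3,2,2,3,4) (3,2,3,3,4) — 11.
grind=shift 2: (3,1,1,3,3) (3,1,1,3,4) (3,1,2,3,3) (3,1,2,3,4) (3,1,3,3,4) (3,2,1,3,3) (3,2,1,3,4) (3,2,2,3,3) (3,2,2,3,4) (3,2,3,3,4) — 10.
grind=shift 3: (3,1,1,3,4) (3,1,2,3,4) (3,1,3,3,4) (3,2,1,3,4) (3,2,2,3,4) (3,2,3,3,4) — 6.
Summing: 11 + 10 + 6 = 27.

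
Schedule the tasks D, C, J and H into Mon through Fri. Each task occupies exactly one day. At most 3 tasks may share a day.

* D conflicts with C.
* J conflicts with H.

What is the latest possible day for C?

C at Fri is achievable: D in Mon; C in Fri; H in Tue; J in Mon.

Fri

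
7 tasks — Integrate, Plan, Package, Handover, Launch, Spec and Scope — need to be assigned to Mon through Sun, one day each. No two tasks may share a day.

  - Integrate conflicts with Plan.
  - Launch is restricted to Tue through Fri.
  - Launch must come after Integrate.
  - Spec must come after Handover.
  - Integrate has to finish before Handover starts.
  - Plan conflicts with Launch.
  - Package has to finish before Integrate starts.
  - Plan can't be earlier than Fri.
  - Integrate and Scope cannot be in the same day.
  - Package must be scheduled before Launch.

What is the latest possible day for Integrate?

Wed

Precedence pushes Integrate to at least Tue; downstream work caps Integrate at Thu.
Integrate at Wed is achievable: Plan=Fri, Spec=Sun, Scope=Tue, Launch=Thu, Handover=Sat, Package=Mon, Integrate=Wed.
Nothing later works — the conflict and capacity constraints rule out every day after Wed.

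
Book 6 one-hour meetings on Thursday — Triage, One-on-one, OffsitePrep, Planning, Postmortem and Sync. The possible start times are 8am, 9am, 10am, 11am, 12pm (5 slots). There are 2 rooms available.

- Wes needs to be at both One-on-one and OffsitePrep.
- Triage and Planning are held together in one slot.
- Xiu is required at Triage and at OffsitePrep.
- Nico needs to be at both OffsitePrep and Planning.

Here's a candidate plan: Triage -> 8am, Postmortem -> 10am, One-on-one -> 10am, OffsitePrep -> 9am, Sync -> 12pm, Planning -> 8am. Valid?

Yes, all constraints hold

Triage and Planning are held together in one slot — holds.
There are 2 rooms available — holds.
Nico needs to be at both OffsitePrep and Planning — holds.
Xiu is required at Triage and at OffsitePrep — holds.
Wes needs to be at both One-on-one and OffsitePrep — holds.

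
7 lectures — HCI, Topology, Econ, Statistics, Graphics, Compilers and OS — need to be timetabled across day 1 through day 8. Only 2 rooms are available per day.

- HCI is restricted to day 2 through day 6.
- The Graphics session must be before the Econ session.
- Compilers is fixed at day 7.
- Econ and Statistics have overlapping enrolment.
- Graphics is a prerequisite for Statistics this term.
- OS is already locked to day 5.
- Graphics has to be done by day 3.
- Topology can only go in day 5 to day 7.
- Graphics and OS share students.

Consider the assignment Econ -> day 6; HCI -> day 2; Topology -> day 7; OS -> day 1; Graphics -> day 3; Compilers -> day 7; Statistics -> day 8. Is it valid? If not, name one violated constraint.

Graphics is a prerequisite for Statistics this term — holds.
Only 2 rooms are available per day — holds.
Compilers is fixed at day 7 — holds.
Graphics has to be done by day 3 — holds.
Graphics and OS share students — holds.
Econ and Statistics have overlapping enrolment — holds.
The Graphics session must be before the Econ session — holds.
HCI is restricted to day 2 through day 6 — holds.
Topology can only go in day 5 to day 7 — holds.
OS is already locked to day 5 — violated.

No — it violates: OS is already locked to day 5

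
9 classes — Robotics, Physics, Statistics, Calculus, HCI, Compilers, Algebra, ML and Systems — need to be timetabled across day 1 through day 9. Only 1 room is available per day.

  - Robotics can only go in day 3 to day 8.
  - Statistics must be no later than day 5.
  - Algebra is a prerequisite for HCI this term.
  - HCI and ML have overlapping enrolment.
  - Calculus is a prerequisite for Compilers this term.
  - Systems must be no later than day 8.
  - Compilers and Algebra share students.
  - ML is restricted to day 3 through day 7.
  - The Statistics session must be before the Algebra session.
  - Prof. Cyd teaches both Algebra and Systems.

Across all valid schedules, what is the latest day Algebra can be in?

day 8

Precedence pushes Algebra to at least day 2; downstream work caps Algebra at day 8.
Algebra at day 8 is achievable: Statistics in day 1; Compilers in day 6; HCI in day 9; ML in day 3; Algebra in day 8; Systems in day 2; Calculus in day 5; Physics in day 7; Robotics in day 4.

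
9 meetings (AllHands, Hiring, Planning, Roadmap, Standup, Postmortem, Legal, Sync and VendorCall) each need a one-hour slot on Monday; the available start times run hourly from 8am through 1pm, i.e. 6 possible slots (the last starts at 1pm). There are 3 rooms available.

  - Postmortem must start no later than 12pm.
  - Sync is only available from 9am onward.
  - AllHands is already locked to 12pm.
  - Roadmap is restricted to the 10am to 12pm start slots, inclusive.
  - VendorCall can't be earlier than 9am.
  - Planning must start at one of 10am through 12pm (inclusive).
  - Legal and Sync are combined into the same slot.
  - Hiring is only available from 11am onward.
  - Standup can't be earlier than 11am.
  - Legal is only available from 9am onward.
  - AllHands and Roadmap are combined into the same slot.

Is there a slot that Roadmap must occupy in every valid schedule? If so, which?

12pm

Roadmap is available from 10am; Roadmap must be in the same slot as AllHands, which can't be before 12pm, so Roadmap is at least 12pm; Roadmap's own window allows nothing later than 12pm.
So Roadmap is pinned to 12pm.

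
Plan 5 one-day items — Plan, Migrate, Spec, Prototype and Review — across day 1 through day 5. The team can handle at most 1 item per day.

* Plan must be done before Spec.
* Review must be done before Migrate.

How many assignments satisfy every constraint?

30

Splitting on Plan: it can be day 1 (12), day 2 (9), day 3 (6), day 4 (3). Listing each branch's schedules as (Migrate, Spec, Prototype, Review) by day number:
Plan=day 1: (3,4,5,2) (3,5,4,2) (4,2,5,3) (4,3,5,2) (4,5,2,3) (4,5,3,2) (5,2,3,4) (5,2,4,3) (5,3,2,4) (5,3,4,2) (5,4,2,3) (5,4,3,2) — 12.
Plan=day 2: (3,4,5,1) (3,5,4,1) (4,3,5,1) (4,5,1,3) (4,5,3,1) (5,3,1,4) (5,3,4,1) (5,4,1,3) (5,4,3,1) — 9.
Plan=day 3: (2,4,5,1) (2,5,4,1) (4,5,1,2) (4,5,2,1) (5,4,1,2) (5,4,2,1) — 6.
Plan=day 4: (2,5,3,1) (3,5,1,2) (3,5,2,1) — 3.
Summing: 12 + 9 + 6 + 3 = 30.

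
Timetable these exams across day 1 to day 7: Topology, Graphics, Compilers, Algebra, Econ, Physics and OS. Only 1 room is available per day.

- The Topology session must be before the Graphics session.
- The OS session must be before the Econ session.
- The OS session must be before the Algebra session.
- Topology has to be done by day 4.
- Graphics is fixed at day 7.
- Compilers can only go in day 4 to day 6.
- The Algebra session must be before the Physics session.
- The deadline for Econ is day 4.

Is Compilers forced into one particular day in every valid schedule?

Compilers can be day 4 (e.g. Physics in day 6; Topology in day 1; Graphics in day 7; Compilers in day 4; Algebra in day 5; Econ in day 3; OS in day 2) or day 5 (e.g. OS -> day 2; Econ -> day 3; Compilers -> day 5; Graphics -> day 7; Topology -> day 1; Algebra -> day 4; Physics -> day 6).

No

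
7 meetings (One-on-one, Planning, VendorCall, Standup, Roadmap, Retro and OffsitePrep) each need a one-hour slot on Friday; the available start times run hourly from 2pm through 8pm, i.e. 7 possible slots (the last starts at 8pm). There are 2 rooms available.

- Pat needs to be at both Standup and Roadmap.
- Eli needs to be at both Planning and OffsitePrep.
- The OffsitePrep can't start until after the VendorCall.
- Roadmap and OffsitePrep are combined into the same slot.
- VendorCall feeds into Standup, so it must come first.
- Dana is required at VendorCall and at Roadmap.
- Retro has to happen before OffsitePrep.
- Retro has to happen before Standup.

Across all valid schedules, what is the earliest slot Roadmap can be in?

3pm

Roadmap must be in the same slot as OffsitePrep, which can't be before 3pm, so Roadmap is at least 3pm.
Roadmap at 3pm is achievable: Planning=5pm, Roadmap=3pm, VendorCall=2pm, One-on-one=4pm, Retro=2pm, Standup=4pm, OffsitePrep=3pm.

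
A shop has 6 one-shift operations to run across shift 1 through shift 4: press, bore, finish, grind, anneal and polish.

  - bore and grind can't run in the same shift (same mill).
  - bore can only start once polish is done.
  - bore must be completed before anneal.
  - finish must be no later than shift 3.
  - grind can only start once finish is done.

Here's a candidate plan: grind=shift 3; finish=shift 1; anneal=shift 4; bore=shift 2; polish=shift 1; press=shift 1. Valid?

grind can only start once finish is done — holds.
finish must be no later than shift 3 — holds.
bore must be completed before anneal — holds.
bore and grind can't run in the same shift (same mill) — holds.
bore can only start once polish is done — holds.

Yes, all constraints hold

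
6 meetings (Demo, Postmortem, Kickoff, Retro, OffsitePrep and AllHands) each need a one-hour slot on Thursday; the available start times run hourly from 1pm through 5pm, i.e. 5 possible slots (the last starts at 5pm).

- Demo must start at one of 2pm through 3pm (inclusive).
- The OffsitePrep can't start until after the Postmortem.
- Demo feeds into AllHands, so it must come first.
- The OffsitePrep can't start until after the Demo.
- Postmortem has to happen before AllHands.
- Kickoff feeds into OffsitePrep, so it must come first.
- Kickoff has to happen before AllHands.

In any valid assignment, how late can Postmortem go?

Downstream work caps Postmortem at 4pm.
Postmortem at 4pm is achievable: AllHands -> 5pm; Retro -> 1pm; Demo -> 2pm; Postmortem -> 4pm; OffsitePrep -> 5pm; Kickoff -> 1pm.

4pm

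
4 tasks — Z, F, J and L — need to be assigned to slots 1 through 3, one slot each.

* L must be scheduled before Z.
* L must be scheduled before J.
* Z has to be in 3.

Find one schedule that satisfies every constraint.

J=2; Z=3; F=1; L=1

Checking: L(1) before J(2); L(1) before Z(3); Z=3 in [3,3].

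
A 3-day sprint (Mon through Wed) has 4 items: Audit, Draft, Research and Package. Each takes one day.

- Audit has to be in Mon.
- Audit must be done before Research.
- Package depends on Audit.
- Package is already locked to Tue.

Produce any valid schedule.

Audit=Mon, Research=Tue, Draft=Mon, Package=Tue

Checking: Audit(Mon) before Package(Tue); Audit(Mon) before Research(Tue); Audit=Mon in [Mon,Mon]; Package=Tue in [Tue,Tue].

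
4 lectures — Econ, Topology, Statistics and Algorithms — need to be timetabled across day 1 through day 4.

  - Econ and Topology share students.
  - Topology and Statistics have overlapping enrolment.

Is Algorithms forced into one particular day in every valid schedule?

No

Algorithms can be day 1 (e.g. Statistics=day 1, Topology=day 2, Econ=day 1, Algorithms=day 1) or day 2 (e.g. Econ in day 1; Statistics in day 1; Algorithms in day 2; Topology in day 2).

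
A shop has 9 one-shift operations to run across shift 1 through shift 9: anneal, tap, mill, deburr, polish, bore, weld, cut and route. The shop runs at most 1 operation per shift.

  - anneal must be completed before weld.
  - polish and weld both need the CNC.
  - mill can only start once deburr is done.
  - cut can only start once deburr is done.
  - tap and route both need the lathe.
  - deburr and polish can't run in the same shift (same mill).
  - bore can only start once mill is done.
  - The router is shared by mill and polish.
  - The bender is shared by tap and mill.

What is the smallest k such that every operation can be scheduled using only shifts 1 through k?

9 shifts

The precedence chain requires at least 3 distinct shifts.
With at most 1 per shift and 9 operations, at least 9 shifts are needed.
9 works (last occupied shift: shift 9): for example cut -> shift 6; route -> shift 9; bore -> shift 4; anneal -> shift 3; weld -> shift 5; tap -> shift 7; deburr -> shift 1; polish -> shift 8; mill -> shift 2.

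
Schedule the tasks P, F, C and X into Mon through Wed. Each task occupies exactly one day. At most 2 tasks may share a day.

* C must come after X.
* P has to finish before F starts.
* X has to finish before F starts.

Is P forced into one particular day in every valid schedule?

P can be Mon (e.g. X=Mon, F=Tue, C=Tue, P=Mon) or Tue (e.g. C=Tue, X=Mon, P=Tue, F=Wed).

No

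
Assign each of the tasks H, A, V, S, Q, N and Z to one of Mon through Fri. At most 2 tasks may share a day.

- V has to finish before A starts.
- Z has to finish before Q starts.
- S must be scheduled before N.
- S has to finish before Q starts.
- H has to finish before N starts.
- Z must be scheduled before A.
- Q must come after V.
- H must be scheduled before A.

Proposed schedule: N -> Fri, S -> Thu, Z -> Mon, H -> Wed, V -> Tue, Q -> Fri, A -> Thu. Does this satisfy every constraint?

S has to finish before Q starts — holds.
V has to finish before A starts — holds.
S must be scheduled before N — holds.
At most 2 tasks may share a day — holds.
Q must come after V — holds.
Z must be scheduled before A — holds.
H must be scheduled before A — holds.
H has to finish before N starts — holds.
Z has to finish before Q starts — holds.

Valid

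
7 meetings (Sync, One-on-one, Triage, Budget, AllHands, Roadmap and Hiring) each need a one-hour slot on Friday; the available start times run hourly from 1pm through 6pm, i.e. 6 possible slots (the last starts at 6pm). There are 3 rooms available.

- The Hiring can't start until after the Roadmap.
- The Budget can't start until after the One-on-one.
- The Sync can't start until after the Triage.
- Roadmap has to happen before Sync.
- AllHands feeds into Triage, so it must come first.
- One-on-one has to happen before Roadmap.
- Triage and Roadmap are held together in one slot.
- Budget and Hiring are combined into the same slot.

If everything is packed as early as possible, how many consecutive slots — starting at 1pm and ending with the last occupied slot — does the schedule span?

The precedence chain requires at least 3 distinct slots.
With at most 3 per slot and 7 meetings, at least 3 slots are needed.
3 works (last occupied slot: 3pm): for example Triage=2pm, AllHands=1pm, Budget=3pm, Sync=3pm, Roadmap=2pm, Hiring=3pm, One-on-one=1pm.

3 slots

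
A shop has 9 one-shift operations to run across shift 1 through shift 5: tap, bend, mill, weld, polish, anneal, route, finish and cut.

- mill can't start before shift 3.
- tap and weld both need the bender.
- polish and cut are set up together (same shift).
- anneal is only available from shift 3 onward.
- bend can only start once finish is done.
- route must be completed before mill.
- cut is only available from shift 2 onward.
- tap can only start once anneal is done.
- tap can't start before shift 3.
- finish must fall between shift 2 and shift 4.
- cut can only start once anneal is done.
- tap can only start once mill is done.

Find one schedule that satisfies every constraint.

tap -> shift 4; finish -> shift 2; cut -> shift 4; route -> shift 1; weld -> shift 1; bend -> shift 3; mill -> shift 3; polish -> shift 4; anneal -> shift 3

Checking: route(shift 1) before mill(shift 3); anneal(shift 3) before tap(shift 4); finish(shift 2) before bend(shift 3); mill(shift 3) before tap(shift 4); anneal(shift 3) before cut(shift 4); tap(shift 4) != weld(shift 1); polish = cut = shift 4; tap=shift 4 in [shift 3,shift 5]; anneal=shift 3 in [shift 3,shift 5]; cut=shift 4 in [shift 2,shift 5]; finish=shift 2 in [shift 2,shift 4]; mill=shift 3 in [shift 3,shift 5].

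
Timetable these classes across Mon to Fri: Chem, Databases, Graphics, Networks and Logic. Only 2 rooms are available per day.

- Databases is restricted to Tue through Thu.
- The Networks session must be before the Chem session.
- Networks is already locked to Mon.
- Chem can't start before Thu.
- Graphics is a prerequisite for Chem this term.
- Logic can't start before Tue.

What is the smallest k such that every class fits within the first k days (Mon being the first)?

The precedence chain requires at least 2 distinct days.
With at most 2 per day and 5 classes, at least 3 days are needed.
Chem can't be placed before Thu — that is day 4 counting from Mon — so the schedule must run through at least 4 days.
4 works (last occupied day: Thu): for example Logic=Tue, Networks=Mon, Databases=Tue, Graphics=Mon, Chem=Thu.

4 days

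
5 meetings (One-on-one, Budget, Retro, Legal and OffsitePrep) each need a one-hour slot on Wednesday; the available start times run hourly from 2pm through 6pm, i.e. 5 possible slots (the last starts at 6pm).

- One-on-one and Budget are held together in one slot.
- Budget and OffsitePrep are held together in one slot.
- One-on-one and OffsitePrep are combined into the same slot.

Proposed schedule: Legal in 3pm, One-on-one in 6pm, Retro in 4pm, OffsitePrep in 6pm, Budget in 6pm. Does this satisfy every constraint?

One-on-one and Budget are held together in one slot — holds.
One-on-one and OffsitePrep are combined into the same slot — holds.
Budget and OffsitePrep are held together in one slot — holds.

Yes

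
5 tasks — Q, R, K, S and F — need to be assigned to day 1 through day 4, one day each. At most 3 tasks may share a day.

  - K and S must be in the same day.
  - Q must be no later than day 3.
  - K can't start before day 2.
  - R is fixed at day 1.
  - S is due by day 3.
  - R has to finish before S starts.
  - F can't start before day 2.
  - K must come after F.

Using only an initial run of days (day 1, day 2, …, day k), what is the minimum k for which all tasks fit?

3 days

The precedence chain requires at least 2 distinct days.
With at most 3 per day and 5 tasks, at least 2 days are needed.
Propagating the time windows through the other constraints, K can't land before day 3, so the schedule must run through at least day 3.
3 works (last occupied day: day 3): for example K -> day 3, Q -> day 1, S -> day 3, R -> day 1, F -> day 2.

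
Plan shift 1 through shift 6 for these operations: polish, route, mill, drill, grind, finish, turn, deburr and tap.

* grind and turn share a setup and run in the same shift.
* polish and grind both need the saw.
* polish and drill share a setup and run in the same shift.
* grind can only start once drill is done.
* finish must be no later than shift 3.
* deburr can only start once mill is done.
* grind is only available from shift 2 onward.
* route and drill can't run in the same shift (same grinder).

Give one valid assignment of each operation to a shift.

polish -> shift 1; deburr -> shift 2; drill -> shift 1; finish -> shift 1; route -> shift 2; grind -> shift 2; tap -> shift 1; mill -> shift 1; turn -> shift 2

Checking: drill(shift 1) before grind(shift 2); mill(shift 1) before deburr(shift 2); route(shift 2) != drill(shift 1); polish(shift 1) != grind(shift 2); grind = turn = shift 2; polish = drill = shift 1; finish=shift 1 in [shift 1,shift 3]; grind=shift 2 in [shift 2,shift 6].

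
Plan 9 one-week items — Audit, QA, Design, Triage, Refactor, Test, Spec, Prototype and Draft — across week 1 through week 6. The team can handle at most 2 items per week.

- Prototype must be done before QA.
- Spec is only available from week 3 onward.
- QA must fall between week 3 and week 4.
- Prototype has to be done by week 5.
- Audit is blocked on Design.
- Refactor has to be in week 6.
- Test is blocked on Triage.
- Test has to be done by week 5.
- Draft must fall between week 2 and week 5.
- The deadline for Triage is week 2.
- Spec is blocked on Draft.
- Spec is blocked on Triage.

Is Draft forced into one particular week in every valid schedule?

No

Draft can be week 2 (e.g. Triage -> week 1; Prototype -> week 1; Audit -> week 5; Test -> week 2; Design -> week 4; Refactor -> week 6; Draft -> week 2; QA -> week 3; Spec -> week 3) or week 3 (e.g. Draft -> week 3, Prototype -> week 1, Design -> week 2, Spec -> week 4, Triage -> week 1, Test -> week 2, Audit -> week 4, Refactor -> week 6, QA -> week 3).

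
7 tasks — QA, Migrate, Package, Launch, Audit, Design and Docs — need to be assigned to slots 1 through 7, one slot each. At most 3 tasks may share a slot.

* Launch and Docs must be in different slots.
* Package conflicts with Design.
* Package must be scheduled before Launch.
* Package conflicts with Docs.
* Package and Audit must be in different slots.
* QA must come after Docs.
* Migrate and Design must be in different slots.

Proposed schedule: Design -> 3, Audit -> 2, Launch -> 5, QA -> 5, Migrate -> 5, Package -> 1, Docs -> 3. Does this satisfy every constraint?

Valid

QA must come after Docs — holds.
Launch and Docs must be in different slots — holds.
Package conflicts with Design — holds.
Package and Audit must be in different slots — holds.
Migrate and Design must be in different slots — holds.
Package conflicts with Docs — holds.
Package must be scheduled before Launch — holds.
At most 3 tasks may share a slot — holds.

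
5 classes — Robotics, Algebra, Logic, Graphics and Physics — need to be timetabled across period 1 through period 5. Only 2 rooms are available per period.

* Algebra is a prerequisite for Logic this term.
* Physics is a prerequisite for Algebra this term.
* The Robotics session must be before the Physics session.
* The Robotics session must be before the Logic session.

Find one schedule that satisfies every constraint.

Robotics -> period 1; Algebra -> period 3; Physics -> period 2; Logic -> period 4; Graphics -> period 1

Checking: Physics(period 2) before Algebra(period 3); Robotics(period 1) before Physics(period 2); Algebra(period 3) before Logic(period 4); Robotics(period 1) before Logic(period 4); max 2 per period (cap 2).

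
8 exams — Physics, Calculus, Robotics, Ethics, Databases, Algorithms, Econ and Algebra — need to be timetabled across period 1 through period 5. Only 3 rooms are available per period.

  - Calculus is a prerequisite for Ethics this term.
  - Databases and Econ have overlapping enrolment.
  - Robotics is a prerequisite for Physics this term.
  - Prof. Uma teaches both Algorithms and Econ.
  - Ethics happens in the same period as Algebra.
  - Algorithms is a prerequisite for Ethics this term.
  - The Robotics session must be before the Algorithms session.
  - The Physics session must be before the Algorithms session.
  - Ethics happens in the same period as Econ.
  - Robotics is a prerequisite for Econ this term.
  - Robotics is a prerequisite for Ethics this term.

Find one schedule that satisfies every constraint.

Algebra in period 4, Calculus in period 1, Ethics in period 4, Databases in period 1, Algorithms in period 3, Econ in period 4, Robotics in period 1, Physics in period 2

Checking: Calculus(period 1) before Ethics(period 4); Physics(period 2) before Algorithms(period 3); Robotics(period 1) before Econ(period 4); Robotics(period 1) before Algorithms(period 3); Robotics(period 1) before Physics(period 2); Algorithms(period 3) before Ethics(period 4); Robotics(period 1) before Ethics(period 4); Algorithms(period 3) != Econ(period 4); Databases(period 1) != Econ(period 4); Ethics = Econ = period 4; Ethics = Algebra = period 4; max 3 per period (cap 3).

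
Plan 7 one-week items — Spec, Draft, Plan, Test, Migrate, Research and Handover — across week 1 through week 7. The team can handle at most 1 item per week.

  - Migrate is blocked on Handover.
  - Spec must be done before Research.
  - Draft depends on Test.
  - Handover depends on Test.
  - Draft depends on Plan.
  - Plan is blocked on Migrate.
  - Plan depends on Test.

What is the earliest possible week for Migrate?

week 3

Precedence pushes Migrate to at least week 3; downstream work caps Migrate at week 5.
Migrate at week 3 is achievable: Plan=week 4; Spec=week 6; Research=week 7; Test=week 1; Handover=week 2; Migrate=week 3; Draft=week 5.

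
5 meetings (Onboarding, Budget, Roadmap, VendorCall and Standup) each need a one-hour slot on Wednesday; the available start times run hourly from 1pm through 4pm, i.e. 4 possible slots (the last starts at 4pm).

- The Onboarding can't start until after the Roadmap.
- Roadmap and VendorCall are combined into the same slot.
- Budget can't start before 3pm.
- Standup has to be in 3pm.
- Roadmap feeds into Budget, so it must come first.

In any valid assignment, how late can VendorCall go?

3pm

VendorCall must be in the same slot as Roadmap, which can't be after 3pm, so VendorCall is at most 3pm.
VendorCall at 3pm is achievable: Onboarding=4pm, Standup=3pm, Roadmap=3pm, VendorCall=3pm, Budget=4pm.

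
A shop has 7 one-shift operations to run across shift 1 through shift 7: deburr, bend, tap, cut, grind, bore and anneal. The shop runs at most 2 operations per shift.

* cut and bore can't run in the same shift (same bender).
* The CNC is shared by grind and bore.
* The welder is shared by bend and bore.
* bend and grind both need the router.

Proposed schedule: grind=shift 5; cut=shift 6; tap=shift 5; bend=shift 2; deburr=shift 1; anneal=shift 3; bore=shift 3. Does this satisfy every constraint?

Yes, all constraints hold

cut and bore can't run in the same shift (same bender) — holds.
bend and grind both need the router — holds.
The shop runs at most 2 operations per shift — holds.
The CNC is shared by grind and bore — holds.
The welder is shared by bend and bore — holds.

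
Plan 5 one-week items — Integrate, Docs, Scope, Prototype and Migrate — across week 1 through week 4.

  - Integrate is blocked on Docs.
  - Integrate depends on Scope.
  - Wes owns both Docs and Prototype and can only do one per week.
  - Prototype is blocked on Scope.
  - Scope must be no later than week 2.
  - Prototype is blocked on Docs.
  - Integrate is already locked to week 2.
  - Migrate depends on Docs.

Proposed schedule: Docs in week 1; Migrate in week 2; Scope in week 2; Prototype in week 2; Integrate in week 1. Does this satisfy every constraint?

No — it violates: Integrate depends on Scope

Wes owns both Docs and Prototype and can only do one per week — holds.
Scope must be no later than week 2 — holds.
Integrate is already locked to week 2 — violated.
Integrate depends on Scope — violated.
Prototype is blocked on Scope — violated.
Prototype is blocked on Docs — holds.
Integrate is blocked on Docs — violated.
Migrate depends on Docs — holds.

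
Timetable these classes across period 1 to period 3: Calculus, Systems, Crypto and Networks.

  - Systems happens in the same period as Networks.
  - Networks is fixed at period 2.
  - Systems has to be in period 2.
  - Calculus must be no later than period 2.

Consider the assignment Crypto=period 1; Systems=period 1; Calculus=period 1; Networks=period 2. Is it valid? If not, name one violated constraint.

Systems happens in the same period as Networks — violated.
Systems has to be in period 2 — violated.
Networks is fixed at period 2 — holds.
Calculus must be no later than period 2 — holds.

No. Systems has to be in period 2 is not satisfied.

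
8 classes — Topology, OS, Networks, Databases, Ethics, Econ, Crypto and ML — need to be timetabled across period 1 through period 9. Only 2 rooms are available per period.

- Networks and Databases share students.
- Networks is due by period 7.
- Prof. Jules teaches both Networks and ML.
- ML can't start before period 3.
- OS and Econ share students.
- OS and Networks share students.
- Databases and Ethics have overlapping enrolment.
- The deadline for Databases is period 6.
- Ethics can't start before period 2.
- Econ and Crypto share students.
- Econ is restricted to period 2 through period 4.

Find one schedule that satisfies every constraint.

ML=period 3; Topology=period 1; Ethics=period 3; Econ=period 2; OS=period 4; Networks=period 2; Databases=period 1; Crypto=period 4

Checking: Networks(period 2) != ML(period 3); OS(period 4) != Networks(period 2); Databases(period 1) != Ethics(period 3); Econ(period 2) != Crypto(period 4); Networks(period 2) != Databases(period 1); OS(period 4) != Econ(period 2); Databases=period 1 in [period 1,period 6]; Ethics=period 3 in [period 2,period 9]; Econ=period 2 in [period 2,period 4]; ML=period 3 in [period 3,period 9]; Networks=period 2 in [period 1,period 7]; max 2 per period (cap 2).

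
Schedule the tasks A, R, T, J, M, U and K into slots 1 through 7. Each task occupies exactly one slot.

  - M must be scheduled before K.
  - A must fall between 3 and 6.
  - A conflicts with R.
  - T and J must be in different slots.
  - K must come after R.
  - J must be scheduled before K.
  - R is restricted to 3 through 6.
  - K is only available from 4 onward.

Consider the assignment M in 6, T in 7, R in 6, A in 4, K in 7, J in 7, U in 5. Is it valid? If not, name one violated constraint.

Invalid. T and J must be in different slots.

M must be scheduled before K — holds.
J must be scheduled before K — violated.
K is only available from 4 onward — holds.
K must come after R — holds.
R is restricted to 3 through 6 — holds.
A must fall between 3 and 6 — holds.
T and J must be in different slots — violated.
A conflicts with R — holds.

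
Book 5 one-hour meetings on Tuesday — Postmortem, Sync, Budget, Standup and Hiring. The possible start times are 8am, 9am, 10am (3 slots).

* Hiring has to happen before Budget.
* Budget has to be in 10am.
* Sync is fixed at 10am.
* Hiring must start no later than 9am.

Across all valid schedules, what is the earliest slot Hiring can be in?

8am

Hiring's own window allows nothing later than 9am.
Hiring at 8am is achievable: Hiring -> 8am; Postmortem -> 8am; Sync -> 10am; Standup -> 8am; Budget -> 10am.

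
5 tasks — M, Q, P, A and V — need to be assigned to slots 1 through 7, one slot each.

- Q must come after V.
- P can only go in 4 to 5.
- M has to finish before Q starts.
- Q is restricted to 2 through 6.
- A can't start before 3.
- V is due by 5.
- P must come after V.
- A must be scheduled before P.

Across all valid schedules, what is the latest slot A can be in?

4

A is available from 3; downstream work caps A at 4.
A at 4 is achievable: A=4; P=5; M=1; V=1; Q=2.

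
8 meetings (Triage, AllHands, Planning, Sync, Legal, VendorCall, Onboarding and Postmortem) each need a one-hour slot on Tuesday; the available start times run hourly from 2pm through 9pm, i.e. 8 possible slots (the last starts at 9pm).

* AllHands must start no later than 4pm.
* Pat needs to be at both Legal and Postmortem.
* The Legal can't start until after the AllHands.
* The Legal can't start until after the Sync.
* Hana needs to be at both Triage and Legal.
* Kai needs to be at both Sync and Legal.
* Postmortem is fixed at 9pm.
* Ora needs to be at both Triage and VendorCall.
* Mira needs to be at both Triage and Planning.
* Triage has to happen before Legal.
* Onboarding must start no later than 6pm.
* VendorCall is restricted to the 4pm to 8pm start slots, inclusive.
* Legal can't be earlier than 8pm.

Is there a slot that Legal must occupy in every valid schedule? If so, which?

8pm

Legal's window is 8pm–9pm.
Postmortem is fixed at 9pm, and Legal can't share a slot with Postmortem.
So Legal must be 8pm.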